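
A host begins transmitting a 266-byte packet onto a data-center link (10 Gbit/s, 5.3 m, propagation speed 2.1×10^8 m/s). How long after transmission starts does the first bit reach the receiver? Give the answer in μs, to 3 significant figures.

First bit experiences only propagation delay: d/s = 5.3/210000000 = 0.0252 μs.

0.0252 μs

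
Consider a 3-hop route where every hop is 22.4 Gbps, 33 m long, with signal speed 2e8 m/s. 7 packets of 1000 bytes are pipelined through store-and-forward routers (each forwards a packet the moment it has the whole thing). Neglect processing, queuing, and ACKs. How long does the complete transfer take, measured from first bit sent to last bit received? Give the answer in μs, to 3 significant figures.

3.71 μs

Per-hop transmission t_tx = L/R = 8000/22400000000 = 0.357143 μs.
Per-hop propagation t_prop = 33/200000000 = 0.165 μs.
Pipeline fill: first packet needs 3·t_tx to clear all hops; remaining 6 packets each add one t_tx.
Total = (3+7-1)·t_tx + 3·t_prop = 9·0.357143 + 3·0.165 = 3.71 μs.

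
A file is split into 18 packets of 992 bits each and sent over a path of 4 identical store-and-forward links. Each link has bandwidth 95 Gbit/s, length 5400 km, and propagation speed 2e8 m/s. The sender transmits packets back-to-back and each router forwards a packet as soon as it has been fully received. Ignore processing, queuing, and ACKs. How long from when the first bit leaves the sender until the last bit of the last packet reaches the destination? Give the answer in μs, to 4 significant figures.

108000 μs

Per-hop transmission t_tx = L/R = 992/95000000000 = 0.0104421 μs.
Per-hop propagation t_prop = 5400000/200000000 = 27000 μs.
Pipeline fill: first packet needs 4·t_tx to clear all hops; remaining 17 packets each add one t_tx.
Total = (4+18-1)·t_tx + 4·t_prop = 21·0.0104421 + 4·27000 = 108000 μs.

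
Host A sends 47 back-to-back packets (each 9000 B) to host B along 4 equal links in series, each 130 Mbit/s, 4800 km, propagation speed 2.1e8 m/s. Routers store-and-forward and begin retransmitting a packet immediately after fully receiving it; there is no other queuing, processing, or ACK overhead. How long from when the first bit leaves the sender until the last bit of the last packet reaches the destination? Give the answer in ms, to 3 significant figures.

119 ms

Per-hop transmission t_tx = L/R = 72000/130000000 = 0.553846 ms.
Per-hop propagation t_prop = 4800000/210000000 = 22.8571 ms.
Pipeline fill: first packet needs 4·t_tx to clear all hops; remaining 46 packets each add one t_tx.
Total = (4+47-1)·t_tx + 4·t_prop = 50·0.553846 + 4·22.8571 = 119 ms.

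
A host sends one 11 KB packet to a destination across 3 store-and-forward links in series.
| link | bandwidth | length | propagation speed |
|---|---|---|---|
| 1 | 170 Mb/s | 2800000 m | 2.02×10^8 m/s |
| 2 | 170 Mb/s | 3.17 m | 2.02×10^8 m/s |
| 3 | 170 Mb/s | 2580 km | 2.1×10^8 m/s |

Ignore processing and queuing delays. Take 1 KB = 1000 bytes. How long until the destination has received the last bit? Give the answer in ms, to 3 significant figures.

L = 88000 bits.
Transmission delay per hop = L/R = 88000/170000000 = 0.517647 ms; 3 hops → 1.55294 ms.
Propagation delays (d/s per hop): 13.8614, 1.56931e-05, 12.2857 ms; sum = 26.1471 ms.
End-to-end = 27.7 ms.

27.7 ms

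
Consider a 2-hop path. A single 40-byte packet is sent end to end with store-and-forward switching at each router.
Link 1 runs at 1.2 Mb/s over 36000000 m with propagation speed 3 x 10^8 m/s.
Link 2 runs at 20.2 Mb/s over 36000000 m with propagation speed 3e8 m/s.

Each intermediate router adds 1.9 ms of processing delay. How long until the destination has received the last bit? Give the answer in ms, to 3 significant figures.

L = 40 × 8 = 320 bits.
Transmission delays (L/R per hop): 0.266667, 0.0158416 ms; sum = 0.282508 ms.
Propagation delays (d/s per hop): 120, 120 ms; sum = 240 ms.
Processing at 1 router(s): 1 × 1.9 ms = 1.9 ms.
End-to-end = 242 ms.

242 ms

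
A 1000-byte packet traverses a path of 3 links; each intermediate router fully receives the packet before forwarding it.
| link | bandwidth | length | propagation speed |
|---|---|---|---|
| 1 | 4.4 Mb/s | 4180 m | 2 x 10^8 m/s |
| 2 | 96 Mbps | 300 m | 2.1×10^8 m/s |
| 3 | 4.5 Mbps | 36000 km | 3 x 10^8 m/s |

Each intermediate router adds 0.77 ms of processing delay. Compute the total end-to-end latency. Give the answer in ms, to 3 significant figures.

125 ms

L = 1000 × 8 = 8000 bits.
Transmission delays (L/R per hop): 1.81818, 0.0833333, 1.77778 ms; sum = 3.67929 ms.
Propagation delays (d/s per hop): 0.0209, 0.00142857, 120 ms; sum = 120.022 ms.
Processing at 2 router(s): 2 × 0.77 ms = 1.54 ms.
End-to-end = 125 ms.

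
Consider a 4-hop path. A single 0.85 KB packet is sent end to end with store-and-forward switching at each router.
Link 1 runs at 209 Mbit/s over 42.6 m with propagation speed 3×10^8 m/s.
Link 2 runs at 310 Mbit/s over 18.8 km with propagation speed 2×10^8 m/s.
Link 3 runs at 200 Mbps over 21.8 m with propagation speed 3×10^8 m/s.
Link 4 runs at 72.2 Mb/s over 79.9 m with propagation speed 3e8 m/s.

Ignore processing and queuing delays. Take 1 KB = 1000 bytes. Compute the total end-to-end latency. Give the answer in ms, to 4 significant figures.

0.2771 ms

L = 6800 bits.
Transmission delays (L/R per hop): 0.0325359, 0.0219355, 0.034, 0.0941828 ms; sum = 0.182654 ms.
Propagation delays (d/s per hop): 0.000142, 0.094, 7.26667e-05, 0.000266333 ms; sum = 0.094481 ms.
End-to-end = 0.2771 ms.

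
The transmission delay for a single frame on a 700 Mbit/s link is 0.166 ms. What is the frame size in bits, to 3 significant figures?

116000 bits

L = R × t_tx = 700000000 b/s × 0.000166 s = 116200 bits.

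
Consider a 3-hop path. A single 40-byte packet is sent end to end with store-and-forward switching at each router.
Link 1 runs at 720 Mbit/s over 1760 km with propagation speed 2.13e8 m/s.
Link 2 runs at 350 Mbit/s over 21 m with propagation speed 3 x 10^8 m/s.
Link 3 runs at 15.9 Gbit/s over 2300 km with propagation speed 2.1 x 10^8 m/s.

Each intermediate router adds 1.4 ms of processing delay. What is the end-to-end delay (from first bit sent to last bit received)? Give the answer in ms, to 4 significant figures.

L = 40 × 8 = 320 bits.
Transmission delays (L/R per hop): 0.000444444, 0.000914286, 2.01258e-05 ms; sum = 0.00137886 ms.
Propagation delays (d/s per hop): 8.26291, 7e-05, 10.9524 ms; sum = 19.2154 ms.
Processing at 2 router(s): 2 × 1.4 ms = 2.8 ms.
End-to-end = 22.02 ms.

22.02 ms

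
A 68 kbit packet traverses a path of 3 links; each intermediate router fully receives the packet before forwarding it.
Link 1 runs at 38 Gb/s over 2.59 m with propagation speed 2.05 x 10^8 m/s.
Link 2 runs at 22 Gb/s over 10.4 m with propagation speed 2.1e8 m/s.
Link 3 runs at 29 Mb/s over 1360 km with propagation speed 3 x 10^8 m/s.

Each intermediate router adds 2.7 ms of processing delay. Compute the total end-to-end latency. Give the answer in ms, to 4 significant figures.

L = 68000 bits.
Transmission delays (L/R per hop): 0.00178947, 0.00309091, 2.34483 ms; sum = 2.34971 ms.
Propagation delays (d/s per hop): 1.26341e-05, 4.95238e-05, 4.53333 ms; sum = 4.5334 ms.
Processing at 2 router(s): 2 × 2.7 ms = 5.4 ms.
End-to-end = 12.28 ms.

12.28 ms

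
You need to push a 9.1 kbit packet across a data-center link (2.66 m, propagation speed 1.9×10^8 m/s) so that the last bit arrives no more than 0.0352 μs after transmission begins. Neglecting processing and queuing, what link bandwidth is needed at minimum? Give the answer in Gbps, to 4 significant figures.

429.2 Gbps

Propagation delay = 2.66 / 190000000 = 0.014 μs.
Transmission budget = 0.0352 − 0.014 = 0.0212 μs.
R ≥ L / t_tx = 9100 bits / 2.12e-08 s = 429.2 Gbps.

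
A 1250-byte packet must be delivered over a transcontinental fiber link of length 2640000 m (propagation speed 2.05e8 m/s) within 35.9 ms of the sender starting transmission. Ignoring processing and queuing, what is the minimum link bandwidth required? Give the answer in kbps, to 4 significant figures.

434.4 kbps

L = 10000 bits.
Propagation delay = 2640000 / 2.05e+08 = 12.878 ms.
Transmission budget = 35.9 − 12.878 = 23.022 ms.
R ≥ L / t_tx = 10000 bits / 0.023022 s = 434.4 kbps.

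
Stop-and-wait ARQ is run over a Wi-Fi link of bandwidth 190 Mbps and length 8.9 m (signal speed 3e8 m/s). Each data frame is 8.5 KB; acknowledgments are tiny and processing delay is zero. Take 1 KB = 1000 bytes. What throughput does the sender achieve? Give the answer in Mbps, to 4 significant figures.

190.0 Mbps

t_tx = L/R = 68000/190000000 = 0.000357895 s.
t_prop = 8.9/300000000 = 2.96667e-08 s; RTT = 5.93333e-08 s.
Cycle = t_tx + RTT = 0.000357954 s.
Throughput = L / cycle = 68000 / 0.000357954 = 190.0 Mbps.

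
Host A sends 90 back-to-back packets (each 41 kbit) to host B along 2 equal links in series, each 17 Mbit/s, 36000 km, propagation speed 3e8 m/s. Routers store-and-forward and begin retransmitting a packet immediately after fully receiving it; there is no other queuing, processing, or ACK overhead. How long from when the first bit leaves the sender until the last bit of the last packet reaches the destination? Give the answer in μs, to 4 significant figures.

459500 μs

Per-hop transmission t_tx = L/R = 41000/17000000 = 2411.76 μs.
Per-hop propagation t_prop = 36000000/300000000 = 120000 μs.
Pipeline fill: first packet needs 2·t_tx to clear all hops; remaining 89 packets each add one t_tx.
Total = (2+90-1)·t_tx + 2·t_prop = 91·2411.76 + 2·120000 = 459500 μs.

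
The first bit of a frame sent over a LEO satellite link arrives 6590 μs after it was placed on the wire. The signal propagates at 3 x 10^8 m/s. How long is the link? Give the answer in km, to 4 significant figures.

1977 km

d = s × t_prop = 300000000 × 0.00659 = 1977 km.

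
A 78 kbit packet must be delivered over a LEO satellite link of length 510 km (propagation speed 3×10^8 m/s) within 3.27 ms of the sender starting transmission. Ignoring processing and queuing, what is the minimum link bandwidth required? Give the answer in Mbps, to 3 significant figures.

49.7 Mbps

Propagation delay = 510000 / 300000000 = 1.7 ms.
Transmission budget = 3.27 − 1.7 = 1.57 ms.
R ≥ L / t_tx = 78000 bits / 0.00157 s = 49.7 Mbps.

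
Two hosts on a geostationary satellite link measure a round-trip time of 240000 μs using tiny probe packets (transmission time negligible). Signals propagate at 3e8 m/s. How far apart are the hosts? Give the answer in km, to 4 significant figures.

36000 km

One-way propagation = RTT/2 = 120000 μs.
d = s × t = 300000000 × 0.12 = 36000 km.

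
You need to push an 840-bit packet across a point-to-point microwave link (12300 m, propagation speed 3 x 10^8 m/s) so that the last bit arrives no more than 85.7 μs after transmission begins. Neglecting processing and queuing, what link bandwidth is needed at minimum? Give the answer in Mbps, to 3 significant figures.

Propagation delay = 12300 / 300000000 = 41 μs.
Transmission budget = 85.7 − 41 = 44.7 μs.
R ≥ L / t_tx = 840 bits / 4.47e-05 s = 18.8 Mbps.

18.8 Mbps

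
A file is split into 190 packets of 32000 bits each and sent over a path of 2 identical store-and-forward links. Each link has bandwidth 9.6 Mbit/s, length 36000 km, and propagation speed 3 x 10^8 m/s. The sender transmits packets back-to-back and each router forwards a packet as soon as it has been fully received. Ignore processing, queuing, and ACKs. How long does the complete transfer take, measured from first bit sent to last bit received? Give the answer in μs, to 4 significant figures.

Per-hop transmission t_tx = L/R = 32000/9600000 = 3333.33 μs.
Per-hop propagation t_prop = 36000000/300000000 = 120000 μs.
Pipeline fill: first packet needs 2·t_tx to clear all hops; remaining 189 packets each add one t_tx.
Total = (2+190-1)·t_tx + 2·t_prop = 191·3333.33 + 2·120000 = 876700 μs.

876700 μs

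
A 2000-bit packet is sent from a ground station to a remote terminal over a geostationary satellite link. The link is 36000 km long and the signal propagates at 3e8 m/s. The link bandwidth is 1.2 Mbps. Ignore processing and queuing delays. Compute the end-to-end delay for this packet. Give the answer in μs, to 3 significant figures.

122000 μs

Transmission delay = L/R = 2000 / 1200000 = 1666.67 μs.
Propagation delay = d/s = 36000000 m / 300000000 m/s = 120000 μs.
Total = 122000 μs.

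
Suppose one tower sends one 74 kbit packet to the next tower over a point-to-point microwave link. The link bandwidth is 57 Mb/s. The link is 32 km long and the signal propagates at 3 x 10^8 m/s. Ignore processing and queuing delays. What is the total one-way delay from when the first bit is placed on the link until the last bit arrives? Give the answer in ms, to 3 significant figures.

L = 74000 bits.
Transmission delay = L/R = 74000 / 57000000 = 1.29825 ms.
Propagation delay = d/s = 32000 m / 300000000 m/s = 0.106667 ms.
Total = 1.40 ms.

1.40 ms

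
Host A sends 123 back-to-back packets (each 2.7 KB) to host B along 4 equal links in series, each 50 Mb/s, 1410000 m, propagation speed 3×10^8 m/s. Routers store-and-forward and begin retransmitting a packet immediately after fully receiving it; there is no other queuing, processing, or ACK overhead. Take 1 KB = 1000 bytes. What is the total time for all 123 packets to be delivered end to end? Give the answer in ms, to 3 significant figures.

73.2 ms

Per-hop transmission t_tx = L/R = 21600/50000000 = 0.432 ms.
Per-hop propagation t_prop = 1410000/300000000 = 4.7 ms.
Pipeline fill: first packet needs 4·t_tx to clear all hops; remaining 122 packets each add one t_tx.
Total = (4+123-1)·t_tx + 4·t_prop = 126·0.432 + 4·4.7 = 73.2 ms.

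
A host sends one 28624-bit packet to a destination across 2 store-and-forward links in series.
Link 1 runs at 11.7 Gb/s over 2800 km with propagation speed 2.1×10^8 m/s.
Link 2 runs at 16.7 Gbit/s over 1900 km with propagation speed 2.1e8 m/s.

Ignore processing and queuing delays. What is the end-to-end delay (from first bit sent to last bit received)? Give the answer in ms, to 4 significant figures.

22.39 ms

Transmission delays (L/R per hop): 0.0024465, 0.00171401 ms; sum = 0.00416051 ms.
Propagation delays (d/s per hop): 13.3333, 9.04762 ms; sum = 22.381 ms.
End-to-end = 22.39 ms.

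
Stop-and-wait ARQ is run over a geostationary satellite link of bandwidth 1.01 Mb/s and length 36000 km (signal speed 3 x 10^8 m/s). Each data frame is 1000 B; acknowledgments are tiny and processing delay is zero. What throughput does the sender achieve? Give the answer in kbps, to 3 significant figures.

32.3 kbps

t_tx = L/R = 8000/1010000 = 0.00792079 s.
t_prop = 36000000/300000000 = 0.12 s; RTT = 0.24 s.
Cycle = t_tx + RTT = 0.247921 s.
Throughput = L / cycle = 8000 / 0.247921 = 32.3 kbps.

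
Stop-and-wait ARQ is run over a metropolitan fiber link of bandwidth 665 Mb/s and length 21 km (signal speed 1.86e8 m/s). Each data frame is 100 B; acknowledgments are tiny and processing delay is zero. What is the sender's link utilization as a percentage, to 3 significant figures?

0.530 %

t_tx = L/R = 800/665000000 = 1.20301e-06 s.
t_prop = 21000/186000000 = 0.000112903 s; RTT = 0.000225806 s.
Cycle = t_tx + RTT = 0.000227009 s.
Utilization = t_tx / cycle = 1.20301e-06/0.000227009 = 0.530 %.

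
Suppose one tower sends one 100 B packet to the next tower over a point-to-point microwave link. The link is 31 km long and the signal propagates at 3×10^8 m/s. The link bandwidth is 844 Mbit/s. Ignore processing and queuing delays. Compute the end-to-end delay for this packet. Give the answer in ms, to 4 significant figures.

L = 100 × 8 = 800 bits.
Transmission delay = L/R = 800 / 844000000 = 0.000947867 ms.
Propagation delay = d/s = 31000 m / 300000000 m/s = 0.103333 ms.
Total = 0.1043 ms.

0.1043 ms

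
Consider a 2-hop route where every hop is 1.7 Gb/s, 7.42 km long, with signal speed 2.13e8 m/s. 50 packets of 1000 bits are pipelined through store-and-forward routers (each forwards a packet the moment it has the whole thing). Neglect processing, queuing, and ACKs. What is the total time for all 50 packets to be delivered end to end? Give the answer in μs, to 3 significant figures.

99.7 μs

Per-hop transmission t_tx = L/R = 1000/1700000000 = 0.588235 μs.
Per-hop propagation t_prop = 7420/213000000 = 34.8357 μs.
Pipeline fill: first packet needs 2·t_tx to clear all hops; remaining 49 packets each add one t_tx.
Total = (2+50-1)·t_tx + 2·t_prop = 51·0.588235 + 2·34.8357 = 99.7 μs.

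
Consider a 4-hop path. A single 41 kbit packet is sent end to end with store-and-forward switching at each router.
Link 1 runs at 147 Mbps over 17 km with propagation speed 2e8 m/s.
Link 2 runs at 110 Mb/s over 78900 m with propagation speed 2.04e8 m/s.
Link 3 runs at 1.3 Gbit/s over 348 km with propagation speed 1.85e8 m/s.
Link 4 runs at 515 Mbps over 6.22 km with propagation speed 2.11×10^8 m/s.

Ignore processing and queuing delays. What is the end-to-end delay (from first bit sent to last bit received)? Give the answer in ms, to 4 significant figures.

L = 41000 bits.
Transmission delays (L/R per hop): 0.278912, 0.372727, 0.0315385, 0.0796117 ms; sum = 0.762789 ms.
Propagation delays (d/s per hop): 0.085, 0.386765, 1.88108, 0.0294787 ms; sum = 2.38232 ms.
End-to-end = 3.145 ms.

3.145 ms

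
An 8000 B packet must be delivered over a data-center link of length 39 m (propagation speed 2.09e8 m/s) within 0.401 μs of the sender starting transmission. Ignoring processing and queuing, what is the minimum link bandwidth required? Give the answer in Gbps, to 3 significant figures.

L = 64000 bits.
Propagation delay = 39 / 209000000 = 0.186603 μs.
Transmission budget = 0.401 − 0.186603 = 0.214397 μs.
R ≥ L / t_tx = 64000 bits / 2.14397e-07 s = 299 Gbps.

299 Gbps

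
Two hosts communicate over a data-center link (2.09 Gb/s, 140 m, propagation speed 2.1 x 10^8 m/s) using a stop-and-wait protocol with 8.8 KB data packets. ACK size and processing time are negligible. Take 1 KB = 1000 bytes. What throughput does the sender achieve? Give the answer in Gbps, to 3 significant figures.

2.01 Gbps

t_tx = L/R = 70400/2.09e+09 = 3.36842e-05 s.
t_prop = 140/210000000 = 6.66667e-07 s; RTT = 1.33333e-06 s.
Cycle = t_tx + RTT = 3.50175e-05 s.
Throughput = L / cycle = 70400 / 3.50175e-05 = 2.01 Gbps.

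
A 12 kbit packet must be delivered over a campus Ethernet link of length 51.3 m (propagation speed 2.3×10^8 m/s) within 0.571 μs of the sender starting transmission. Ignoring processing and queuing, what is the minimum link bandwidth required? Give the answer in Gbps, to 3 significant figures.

Propagation delay = 51.3 / 2.3e+08 = 0.223043 μs.
Transmission budget = 0.571 − 0.223043 = 0.347957 μs.
R ≥ L / t_tx = 12000 bits / 3.47957e-07 s = 34.5 Gbps.

34.5 Gbps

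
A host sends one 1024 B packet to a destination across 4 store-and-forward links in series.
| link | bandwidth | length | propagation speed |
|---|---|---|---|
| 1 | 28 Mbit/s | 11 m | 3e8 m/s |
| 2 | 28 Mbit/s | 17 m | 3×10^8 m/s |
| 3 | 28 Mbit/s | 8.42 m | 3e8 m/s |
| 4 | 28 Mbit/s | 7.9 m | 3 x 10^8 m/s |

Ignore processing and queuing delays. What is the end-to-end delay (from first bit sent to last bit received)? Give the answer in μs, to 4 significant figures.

L = 1024 × 8 = 8192 bits.
Transmission delay per hop = L/R = 8192/28000000 = 292.571 μs; 4 hops → 1170.29 μs.
Propagation delays (d/s per hop): 0.0366667, 0.0566667, 0.0280667, 0.0263333 μs; sum = 0.147733 μs.
End-to-end = 1170 μs.

1170 μs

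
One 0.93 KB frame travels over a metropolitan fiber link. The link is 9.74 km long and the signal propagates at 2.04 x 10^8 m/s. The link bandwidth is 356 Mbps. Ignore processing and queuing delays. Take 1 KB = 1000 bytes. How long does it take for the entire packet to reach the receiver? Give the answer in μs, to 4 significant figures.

68.64 μs

L = 7440 bits.
Transmission delay = L/R = 7440 / 356000000 = 20.8989 μs.
Propagation delay = d/s = 9740 m / 204000000 m/s = 47.7451 μs.
Total = 68.64 μs.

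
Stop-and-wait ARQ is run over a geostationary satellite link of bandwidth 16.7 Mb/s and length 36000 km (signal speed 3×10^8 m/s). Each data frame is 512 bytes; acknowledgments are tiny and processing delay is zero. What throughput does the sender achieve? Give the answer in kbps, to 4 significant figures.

t_tx = L/R = 4096/16700000 = 0.000245269 s.
t_prop = 36000000/300000000 = 0.12 s; RTT = 0.24 s.
Cycle = t_tx + RTT = 0.240245 s.
Throughput = L / cycle = 4096 / 0.240245 = 17.05 kbps.

17.05 kbps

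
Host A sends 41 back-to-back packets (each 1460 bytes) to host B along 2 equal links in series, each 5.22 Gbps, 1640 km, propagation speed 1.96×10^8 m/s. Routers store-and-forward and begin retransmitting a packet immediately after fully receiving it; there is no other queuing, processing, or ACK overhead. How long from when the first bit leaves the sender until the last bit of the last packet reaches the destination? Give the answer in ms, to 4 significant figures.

Per-hop transmission t_tx = L/R = 11680/5220000000 = 0.00223755 ms.
Per-hop propagation t_prop = 1640000/196000000 = 8.36735 ms.
Pipeline fill: first packet needs 2·t_tx to clear all hops; remaining 40 packets each add one t_tx.
Total = (2+41-1)·t_tx + 2·t_prop = 42·0.00223755 + 2·8.36735 = 16.83 ms.

16.83 ms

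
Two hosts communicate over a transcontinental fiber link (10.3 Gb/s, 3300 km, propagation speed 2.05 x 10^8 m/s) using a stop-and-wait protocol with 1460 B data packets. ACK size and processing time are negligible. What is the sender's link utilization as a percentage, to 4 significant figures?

0.003522 %

t_tx = L/R = 11680/10300000000 = 1.13398e-06 s.
t_prop = 3300000/2.05e+08 = 0.0160976 s; RTT = 0.0321951 s.
Cycle = t_tx + RTT = 0.0321963 s.
Utilization = t_tx / cycle = 1.13398e-06/0.0321963 = 0.003522 %.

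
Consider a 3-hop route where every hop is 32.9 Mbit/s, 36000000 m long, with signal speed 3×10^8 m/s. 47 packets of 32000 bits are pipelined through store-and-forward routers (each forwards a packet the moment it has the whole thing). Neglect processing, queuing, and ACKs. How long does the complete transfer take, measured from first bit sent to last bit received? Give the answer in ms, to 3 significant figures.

Per-hop transmission t_tx = L/R = 32000/32900000 = 0.972644 ms.
Per-hop propagation t_prop = 36000000/300000000 = 120 ms.
Pipeline fill: first packet needs 3·t_tx to clear all hops; remaining 46 packets each add one t_tx.
Total = (3+47-1)·t_tx + 3·t_prop = 49·0.972644 + 3·120 = 408 ms.

408 ms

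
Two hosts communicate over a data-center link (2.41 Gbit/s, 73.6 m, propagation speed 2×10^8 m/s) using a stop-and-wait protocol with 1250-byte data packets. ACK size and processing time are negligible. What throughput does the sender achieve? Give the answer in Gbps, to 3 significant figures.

t_tx = L/R = 10000/2410000000 = 4.14938e-06 s.
t_prop = 73.6/200000000 = 3.68e-07 s; RTT = 7.36e-07 s.
Cycle = t_tx + RTT = 4.88538e-06 s.
Throughput = L / cycle = 10000 / 4.88538e-06 = 2.05 Gbps.

2.05 Gbps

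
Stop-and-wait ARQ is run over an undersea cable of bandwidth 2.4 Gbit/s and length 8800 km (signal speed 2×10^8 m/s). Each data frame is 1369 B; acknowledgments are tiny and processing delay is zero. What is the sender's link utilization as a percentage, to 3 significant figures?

0.00519 %

t_tx = L/R = 10952/2400000000 = 4.56333e-06 s.
t_prop = 8800000/200000000 = 0.044 s; RTT = 0.088 s.
Cycle = t_tx + RTT = 0.0880046 s.
Utilization = t_tx / cycle = 4.56333e-06/0.0880046 = 0.00519 %.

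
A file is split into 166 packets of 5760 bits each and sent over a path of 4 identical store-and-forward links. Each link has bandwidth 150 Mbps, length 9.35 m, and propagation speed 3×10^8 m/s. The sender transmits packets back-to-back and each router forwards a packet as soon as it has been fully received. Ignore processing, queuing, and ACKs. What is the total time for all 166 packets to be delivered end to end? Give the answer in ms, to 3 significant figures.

6.49 ms

Per-hop transmission t_tx = L/R = 5760/150000000 = 0.0384 ms.
Per-hop propagation t_prop = 9.35/300000000 = 3.11667e-05 ms.
Pipeline fill: first packet needs 4·t_tx to clear all hops; remaining 165 packets each add one t_tx.
Total = (4+166-1)·t_tx + 4·t_prop = 169·0.0384 + 4·3.11667e-05 = 6.49 ms.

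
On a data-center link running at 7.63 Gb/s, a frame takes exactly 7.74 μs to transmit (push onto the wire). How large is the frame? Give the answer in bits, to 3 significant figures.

L = R × t_tx = 7630000000 b/s × 7.74e-06 s = 59056.2 bits.

59100 bits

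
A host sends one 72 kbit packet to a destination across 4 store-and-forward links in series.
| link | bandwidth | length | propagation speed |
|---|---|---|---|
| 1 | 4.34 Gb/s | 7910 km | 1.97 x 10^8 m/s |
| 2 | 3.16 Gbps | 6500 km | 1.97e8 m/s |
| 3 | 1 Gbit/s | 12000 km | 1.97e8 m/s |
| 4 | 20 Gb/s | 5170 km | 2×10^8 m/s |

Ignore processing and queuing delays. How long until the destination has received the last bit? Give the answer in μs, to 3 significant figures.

L = 72000 bits.
Transmission delays (L/R per hop): 16.5899, 22.7848, 72, 3.6 μs; sum = 114.975 μs.
Propagation delays (d/s per hop): 40152.3, 32994.9, 60913.7, 25850 μs; sum = 159911 μs.
End-to-end = 160000 μs.

160000 μs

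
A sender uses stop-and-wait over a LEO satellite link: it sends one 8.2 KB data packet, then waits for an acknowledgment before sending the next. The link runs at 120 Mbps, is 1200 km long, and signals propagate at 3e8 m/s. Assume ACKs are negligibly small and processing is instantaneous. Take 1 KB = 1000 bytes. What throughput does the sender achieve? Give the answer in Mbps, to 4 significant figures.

7.676 Mbps

t_tx = L/R = 65600/120000000 = 0.000546667 s.
t_prop = 1200000/300000000 = 0.004 s; RTT = 0.008 s.
Cycle = t_tx + RTT = 0.00854667 s.
Throughput = L / cycle = 65600 / 0.00854667 = 7.676 Mbps.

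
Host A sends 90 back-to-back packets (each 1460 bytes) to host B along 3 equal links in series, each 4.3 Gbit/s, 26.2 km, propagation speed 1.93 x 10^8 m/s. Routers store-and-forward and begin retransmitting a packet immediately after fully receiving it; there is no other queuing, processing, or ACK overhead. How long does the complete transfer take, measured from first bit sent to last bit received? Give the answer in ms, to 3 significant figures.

0.657 ms

Per-hop transmission t_tx = L/R = 11680/4300000000 = 0.00271628 ms.
Per-hop propagation t_prop = 26200/193000000 = 0.135751 ms.
Pipeline fill: first packet needs 3·t_tx to clear all hops; remaining 89 packets each add one t_tx.
Total = (3+90-1)·t_tx + 3·t_prop = 92·0.00271628 + 3·0.135751 = 0.657 ms.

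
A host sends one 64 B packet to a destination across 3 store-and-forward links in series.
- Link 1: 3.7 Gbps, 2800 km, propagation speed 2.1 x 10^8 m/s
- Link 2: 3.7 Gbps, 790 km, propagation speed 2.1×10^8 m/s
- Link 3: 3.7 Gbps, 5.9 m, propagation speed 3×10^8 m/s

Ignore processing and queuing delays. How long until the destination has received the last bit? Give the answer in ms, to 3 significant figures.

17.1 ms

L = 64 × 8 = 512 bits.
Transmission delay per hop = L/R = 512/3700000000 = 0.000138378 ms; 3 hops → 0.000415135 ms.
Propagation delays (d/s per hop): 13.3333, 3.7619, 1.96667e-05 ms; sum = 17.0953 ms.
End-to-end = 17.1 ms.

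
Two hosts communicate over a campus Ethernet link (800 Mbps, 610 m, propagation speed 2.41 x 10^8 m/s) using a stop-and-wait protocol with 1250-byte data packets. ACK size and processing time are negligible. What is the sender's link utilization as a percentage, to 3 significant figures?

t_tx = L/R = 10000/800000000 = 1.25e-05 s.
t_prop = 610/241000000 = 2.53112e-06 s; RTT = 5.06224e-06 s.
Cycle = t_tx + RTT = 1.75622e-05 s.
Utilization = t_tx / cycle = 1.25e-05/1.75622e-05 = 71.2 %.

71.2 %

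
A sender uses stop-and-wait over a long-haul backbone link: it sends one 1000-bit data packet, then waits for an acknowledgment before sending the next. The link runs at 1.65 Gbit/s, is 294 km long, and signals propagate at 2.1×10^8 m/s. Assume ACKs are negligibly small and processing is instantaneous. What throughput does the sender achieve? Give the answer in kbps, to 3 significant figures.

357 kbps

t_tx = L/R = 1000/1650000000 = 6.06061e-07 s.
t_prop = 294000/210000000 = 0.0014 s; RTT = 0.0028 s.
Cycle = t_tx + RTT = 0.00280061 s.
Throughput = L / cycle = 1000 / 0.00280061 = 357 kbps.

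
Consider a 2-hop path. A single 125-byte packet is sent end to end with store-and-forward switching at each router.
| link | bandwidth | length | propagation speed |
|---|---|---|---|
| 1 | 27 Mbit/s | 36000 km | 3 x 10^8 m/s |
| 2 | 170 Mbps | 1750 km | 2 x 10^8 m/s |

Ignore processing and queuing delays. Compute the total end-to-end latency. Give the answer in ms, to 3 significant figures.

L = 125 × 8 = 1000 bits.
Transmission delays (L/R per hop): 0.037037, 0.00588235 ms; sum = 0.0429194 ms.
Propagation delays (d/s per hop): 120, 8.75 ms; sum = 128.75 ms.
End-to-end = 129 ms.

129 ms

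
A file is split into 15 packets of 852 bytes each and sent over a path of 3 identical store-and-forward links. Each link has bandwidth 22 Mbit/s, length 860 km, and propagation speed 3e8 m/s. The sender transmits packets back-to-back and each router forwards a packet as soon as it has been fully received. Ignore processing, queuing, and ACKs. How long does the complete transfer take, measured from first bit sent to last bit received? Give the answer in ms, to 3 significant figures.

13.9 ms

Per-hop transmission t_tx = L/R = 6816/22000000 = 0.309818 ms.
Per-hop propagation t_prop = 860000/300000000 = 2.86667 ms.
Pipeline fill: first packet needs 3·t_tx to clear all hops; remaining 14 packets each add one t_tx.
Total = (3+15-1)·t_tx + 3·t_prop = 17·0.309818 + 3·2.86667 = 13.9 ms.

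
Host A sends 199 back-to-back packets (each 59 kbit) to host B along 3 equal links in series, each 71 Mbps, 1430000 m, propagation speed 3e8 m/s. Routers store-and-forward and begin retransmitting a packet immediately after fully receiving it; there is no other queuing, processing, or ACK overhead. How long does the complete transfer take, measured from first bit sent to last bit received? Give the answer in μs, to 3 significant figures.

181000 μs

Per-hop transmission t_tx = L/R = 59000/71000000 = 830.986 μs.
Per-hop propagation t_prop = 1430000/300000000 = 4766.67 μs.
Pipeline fill: first packet needs 3·t_tx to clear all hops; remaining 198 packets each add one t_tx.
Total = (3+199-1)·t_tx + 3·t_prop = 201·830.986 + 3·4766.67 = 181000 μs.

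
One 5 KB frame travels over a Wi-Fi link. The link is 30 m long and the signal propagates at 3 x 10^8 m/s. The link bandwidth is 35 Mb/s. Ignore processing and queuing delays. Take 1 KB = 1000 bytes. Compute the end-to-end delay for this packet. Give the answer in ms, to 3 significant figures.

L = 40000 bits.
Transmission delay = L/R = 40000 / 35000000 = 1.14286 ms.
Propagation delay = d/s = 30 m / 300000000 m/s = 0.0001 ms.
Total = 1.14 ms.

1.14 ms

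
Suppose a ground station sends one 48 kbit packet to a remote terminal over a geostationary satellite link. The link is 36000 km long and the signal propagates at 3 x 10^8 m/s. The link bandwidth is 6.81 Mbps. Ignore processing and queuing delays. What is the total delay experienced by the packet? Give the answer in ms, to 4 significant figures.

L = 48000 bits.
Transmission delay = L/R = 48000 / 6810000 = 7.04846 ms.
Propagation delay = d/s = 36000000 m / 300000000 m/s = 120 ms.
Total = 127.0 ms.

127.0 ms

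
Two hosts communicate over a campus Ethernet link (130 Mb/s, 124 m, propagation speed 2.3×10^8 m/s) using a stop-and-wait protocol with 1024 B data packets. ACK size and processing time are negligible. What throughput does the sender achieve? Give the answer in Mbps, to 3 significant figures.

t_tx = L/R = 8192/130000000 = 6.30154e-05 s.
t_prop = 124/2.3e+08 = 5.3913e-07 s; RTT = 1.07826e-06 s.
Cycle = t_tx + RTT = 6.40936e-05 s.
Throughput = L / cycle = 8192 / 6.40936e-05 = 128 Mbps.

128 Mbps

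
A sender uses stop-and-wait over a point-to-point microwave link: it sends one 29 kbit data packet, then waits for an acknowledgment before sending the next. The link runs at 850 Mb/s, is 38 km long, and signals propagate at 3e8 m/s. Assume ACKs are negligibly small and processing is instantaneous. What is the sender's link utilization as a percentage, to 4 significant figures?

11.87 %

t_tx = L/R = 29000/850000000 = 3.41176e-05 s.
t_prop = 38000/300000000 = 0.000126667 s; RTT = 0.000253333 s.
Cycle = t_tx + RTT = 0.000287451 s.
Utilization = t_tx / cycle = 3.41176e-05/0.000287451 = 11.87 %.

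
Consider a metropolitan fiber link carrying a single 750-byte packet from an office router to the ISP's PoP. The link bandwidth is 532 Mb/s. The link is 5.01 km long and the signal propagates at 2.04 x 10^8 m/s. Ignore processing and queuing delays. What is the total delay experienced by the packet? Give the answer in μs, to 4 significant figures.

L = 750 × 8 = 6000 bits.
Transmission delay = L/R = 6000 / 532000000 = 11.2782 μs.
Propagation delay = d/s = 5010 m / 204000000 m/s = 24.5588 μs.
Total = 35.84 μs.

35.84 μs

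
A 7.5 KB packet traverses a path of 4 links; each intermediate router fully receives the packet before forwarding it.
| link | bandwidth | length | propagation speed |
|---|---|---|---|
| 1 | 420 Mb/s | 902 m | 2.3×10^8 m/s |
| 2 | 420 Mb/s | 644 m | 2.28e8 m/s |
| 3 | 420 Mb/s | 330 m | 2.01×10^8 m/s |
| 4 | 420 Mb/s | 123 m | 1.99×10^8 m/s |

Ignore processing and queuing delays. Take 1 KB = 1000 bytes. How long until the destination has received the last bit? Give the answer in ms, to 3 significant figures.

0.580 ms

L = 60000 bits.
Transmission delay per hop = L/R = 60000/420000000 = 0.142857 ms; 4 hops → 0.571429 ms.
Propagation delays (d/s per hop): 0.00392174, 0.00282456, 0.00164179, 0.00061809 ms; sum = 0.00900618 ms.
End-to-end = 0.580 ms.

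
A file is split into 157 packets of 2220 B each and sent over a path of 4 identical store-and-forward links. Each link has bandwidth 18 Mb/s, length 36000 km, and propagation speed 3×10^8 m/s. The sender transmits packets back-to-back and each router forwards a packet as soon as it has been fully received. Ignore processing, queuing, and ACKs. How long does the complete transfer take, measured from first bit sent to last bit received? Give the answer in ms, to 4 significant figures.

637.9 ms

Per-hop transmission t_tx = L/R = 17760/18000000 = 0.986667 ms.
Per-hop propagation t_prop = 36000000/300000000 = 120 ms.
Pipeline fill: first packet needs 4·t_tx to clear all hops; remaining 156 packets each add one t_tx.
Total = (4+157-1)·t_tx + 4·t_prop = 160·0.986667 + 4·120 = 637.9 ms.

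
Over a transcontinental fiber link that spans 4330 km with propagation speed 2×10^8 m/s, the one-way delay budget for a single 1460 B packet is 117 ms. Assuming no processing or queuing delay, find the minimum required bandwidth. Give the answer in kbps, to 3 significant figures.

122 kbps

L = 11680 bits.
Propagation delay = 4330000 / 200000000 = 21.65 ms.
Transmission budget = 117 − 21.65 = 95.35 ms.
R ≥ L / t_tx = 11680 bits / 0.09535 s = 122 kbps.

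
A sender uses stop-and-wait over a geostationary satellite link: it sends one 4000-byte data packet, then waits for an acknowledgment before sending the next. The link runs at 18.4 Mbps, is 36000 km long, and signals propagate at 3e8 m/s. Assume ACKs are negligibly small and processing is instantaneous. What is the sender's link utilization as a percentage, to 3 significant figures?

0.719 %

t_tx = L/R = 32000/18400000 = 0.00173913 s.
t_prop = 36000000/300000000 = 0.12 s; RTT = 0.24 s.
Cycle = t_tx + RTT = 0.241739 s.
Utilization = t_tx / cycle = 0.00173913/0.241739 = 0.719 %.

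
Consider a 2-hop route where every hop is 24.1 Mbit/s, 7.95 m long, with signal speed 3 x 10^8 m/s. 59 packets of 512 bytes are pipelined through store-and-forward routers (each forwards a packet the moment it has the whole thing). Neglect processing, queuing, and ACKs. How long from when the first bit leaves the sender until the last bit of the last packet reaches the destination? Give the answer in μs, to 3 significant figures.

Per-hop transmission t_tx = L/R = 4096/24100000 = 169.959 μs.
Per-hop propagation t_prop = 7.95/300000000 = 0.0265 μs.
Pipeline fill: first packet needs 2·t_tx to clear all hops; remaining 58 packets each add one t_tx.
Total = (2+59-1)·t_tx + 2·t_prop = 60·169.959 + 2·0.0265 = 10200 μs.

10200 μs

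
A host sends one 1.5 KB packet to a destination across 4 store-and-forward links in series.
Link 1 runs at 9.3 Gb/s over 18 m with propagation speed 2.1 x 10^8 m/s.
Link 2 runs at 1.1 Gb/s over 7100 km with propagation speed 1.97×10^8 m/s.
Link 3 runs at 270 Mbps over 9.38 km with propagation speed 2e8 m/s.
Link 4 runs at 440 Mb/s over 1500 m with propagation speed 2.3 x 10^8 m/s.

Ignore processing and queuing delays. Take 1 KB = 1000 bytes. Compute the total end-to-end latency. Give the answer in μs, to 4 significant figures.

L = 12000 bits.
Transmission delays (L/R per hop): 1.29032, 10.9091, 44.4444, 27.2727 μs; sum = 83.9166 μs.
Propagation delays (d/s per hop): 0.0857143, 36040.6, 46.9, 6.52174 μs; sum = 36094.1 μs.
End-to-end = 36180 μs.

36180 μs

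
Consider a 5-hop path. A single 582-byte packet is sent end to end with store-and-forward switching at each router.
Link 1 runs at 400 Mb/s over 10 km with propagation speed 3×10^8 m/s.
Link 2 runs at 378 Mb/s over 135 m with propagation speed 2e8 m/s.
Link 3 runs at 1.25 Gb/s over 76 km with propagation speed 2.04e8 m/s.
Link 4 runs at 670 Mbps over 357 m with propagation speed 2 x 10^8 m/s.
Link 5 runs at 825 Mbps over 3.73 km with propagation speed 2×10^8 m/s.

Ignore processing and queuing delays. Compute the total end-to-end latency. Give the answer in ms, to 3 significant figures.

L = 582 × 8 = 4656 bits.
Transmission delays (L/R per hop): 0.01164, 0.0123175, 0.0037248, 0.00694925, 0.00564364 ms; sum = 0.0402752 ms.
Propagation delays (d/s per hop): 0.0333333, 0.000675, 0.372549, 0.001785, 0.01865 ms; sum = 0.426992 ms.
End-to-end = 0.467 ms.

0.467 ms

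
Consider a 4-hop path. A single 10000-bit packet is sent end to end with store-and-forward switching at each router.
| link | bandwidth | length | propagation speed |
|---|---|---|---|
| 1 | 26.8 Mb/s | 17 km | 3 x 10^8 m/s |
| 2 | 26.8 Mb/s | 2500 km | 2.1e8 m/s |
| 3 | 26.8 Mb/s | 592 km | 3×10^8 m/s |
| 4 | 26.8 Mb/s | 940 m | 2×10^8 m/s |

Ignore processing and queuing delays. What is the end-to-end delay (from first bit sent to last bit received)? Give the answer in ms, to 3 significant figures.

15.4 ms

Transmission delay per hop = L/R = 10000/26800000 = 0.373134 ms; 4 hops → 1.49254 ms.
Propagation delays (d/s per hop): 0.0566667, 11.9048, 1.97333, 0.0047 ms; sum = 13.9395 ms.
End-to-end = 15.4 ms.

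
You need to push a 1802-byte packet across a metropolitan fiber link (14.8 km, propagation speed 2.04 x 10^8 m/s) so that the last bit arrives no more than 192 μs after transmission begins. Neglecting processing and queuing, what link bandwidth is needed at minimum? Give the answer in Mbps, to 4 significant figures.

L = 14416 bits.
Propagation delay = 14800 / 204000000 = 72.549 μs.
Transmission budget = 192 − 72.549 = 119.451 μs.
R ≥ L / t_tx = 14416 bits / 0.000119451 s = 120.7 Mbps.

120.7 Mbps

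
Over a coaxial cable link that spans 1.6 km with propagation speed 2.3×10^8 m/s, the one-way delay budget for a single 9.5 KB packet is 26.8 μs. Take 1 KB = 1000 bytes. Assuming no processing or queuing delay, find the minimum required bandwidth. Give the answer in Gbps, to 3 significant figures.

L = 76000 bits.
Propagation delay = 1600 / 2.3e+08 = 6.95652 μs.
Transmission budget = 26.8 − 6.95652 = 19.8435 μs.
R ≥ L / t_tx = 76000 bits / 1.98435e-05 s = 3.83 Gbps.

3.83 Gbps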